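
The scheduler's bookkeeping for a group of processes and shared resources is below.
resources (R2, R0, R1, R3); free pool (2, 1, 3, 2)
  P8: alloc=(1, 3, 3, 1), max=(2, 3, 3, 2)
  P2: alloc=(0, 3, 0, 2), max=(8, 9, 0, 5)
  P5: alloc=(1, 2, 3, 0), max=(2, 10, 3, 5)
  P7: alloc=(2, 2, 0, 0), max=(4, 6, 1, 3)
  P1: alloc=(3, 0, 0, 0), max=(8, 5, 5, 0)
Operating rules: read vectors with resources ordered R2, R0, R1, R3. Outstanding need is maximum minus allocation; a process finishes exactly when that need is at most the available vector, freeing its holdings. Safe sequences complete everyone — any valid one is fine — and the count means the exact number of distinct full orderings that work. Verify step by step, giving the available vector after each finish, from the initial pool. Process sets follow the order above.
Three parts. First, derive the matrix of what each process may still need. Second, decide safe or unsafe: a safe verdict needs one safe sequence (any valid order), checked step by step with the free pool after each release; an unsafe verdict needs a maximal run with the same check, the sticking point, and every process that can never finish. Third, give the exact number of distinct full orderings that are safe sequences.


(1) Need matrix, components ordered R2, R0, R1, R3:
  P8: (1, 0, 0, 1)
  P2: (8, 6, 0, 3)
  P5: (1, 8, 0, 5)
  P7: (2, 4, 1, 3)
  P1: (5, 5, 5, 0)
(2) The state is SAFE; one workable sequence: P8, P7, P1, P2, P5.
Key observation: at P7 the run first touches a limit — (2, 4, 1, 3) against (3, 4, 6, 3), exact on a resource it actually requests.
Step-by-step check:
  pool = (2, 1, 3, 2)
  P8 needs (1, 0, 0, 1) <= (2, 1, 3, 2) -> finishes; pool += (1, 3, 3, 1) = (3, 4, 6, 3)
  P7 needs (2, 4, 1, 3) <= (3, 4, 6, 3) -> finishes; pool += (2, 2, 0, 0) = (5, 6, 6, 3)
  P1 needs (5, 5, 5, 0) <= (5, 6, 6, 3) -> finishes; pool += (3, 0, 0, 0) = (8, 6, 6, 3)
  P2 needs (8, 6, 0, 3) <= (8, 6, 6, 3) -> finishes; pool += (0, 3, 0, 2) = (8, 9, 6, 5)
  P5 needs (1, 8, 0, 5) <= (8, 9, 6, 5) -> finishes; pool += (1, 2, 3, 0) = (9, 11, 9, 5)
(3) Precisely 1 of the possible complete orderings is a safe sequence.


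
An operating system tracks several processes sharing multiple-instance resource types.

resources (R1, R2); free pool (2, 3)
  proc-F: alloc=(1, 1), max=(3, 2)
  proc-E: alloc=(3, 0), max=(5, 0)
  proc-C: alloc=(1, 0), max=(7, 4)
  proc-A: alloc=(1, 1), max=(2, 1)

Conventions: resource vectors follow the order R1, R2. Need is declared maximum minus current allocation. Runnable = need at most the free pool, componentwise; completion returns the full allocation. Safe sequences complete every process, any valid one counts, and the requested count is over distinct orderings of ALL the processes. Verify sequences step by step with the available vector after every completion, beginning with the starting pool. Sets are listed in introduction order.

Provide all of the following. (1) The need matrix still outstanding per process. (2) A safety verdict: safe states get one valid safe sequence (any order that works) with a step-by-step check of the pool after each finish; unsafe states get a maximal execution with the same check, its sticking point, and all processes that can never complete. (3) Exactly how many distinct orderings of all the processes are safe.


(1) Remaining need (order R1, R2):
  proc-F: (2, 1)
  proc-E: (2, 0)
  proc-C: (6, 4)
  proc-A: (1, 0)
(2) SAFE — a valid safe sequence is proc-F, proc-A, proc-E, proc-C.
Key observation: proc-F marks the first exact bind of the order: its need (2, 1) fits the free (2, 3) with zero slack on a requested resource.
Step-by-step check:
  pool = (2, 3)
  proc-F: need (2, 1) fits (2, 3); releases (1, 1), pool now (3, 4)
  proc-A: need (1, 0) fits (3, 4); releases (1, 1), pool now (4, 5)
  proc-E: need (2, 0) fits (4, 5); releases (3, 0), pool now (7, 5)
  proc-C: need (6, 4) fits (7, 5); releases (1, 0), pool now (8, 5)
(3) Precisely 10 of the possible complete orderings are safe sequences.


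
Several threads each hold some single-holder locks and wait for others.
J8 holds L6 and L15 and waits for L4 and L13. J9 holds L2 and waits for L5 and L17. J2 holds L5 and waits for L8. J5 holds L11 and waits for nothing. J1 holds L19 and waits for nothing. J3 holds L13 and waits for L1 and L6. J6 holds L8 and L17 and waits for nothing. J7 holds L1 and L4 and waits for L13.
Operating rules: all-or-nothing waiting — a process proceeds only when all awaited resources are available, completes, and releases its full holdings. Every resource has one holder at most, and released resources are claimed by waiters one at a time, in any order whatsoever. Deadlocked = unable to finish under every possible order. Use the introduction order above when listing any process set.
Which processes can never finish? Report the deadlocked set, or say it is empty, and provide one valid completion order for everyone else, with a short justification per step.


The deadlocked set is J8, J3 and J7.
Key observation: the knot is the closed ring of waits J8 -> J3 -> J8; J7 is caught in further circular waits.
The rest can finish in the order J6, J2, J1, J9, J5.
Step-by-step check:
  J6: no waits; runs immediately, freeing L8 and L17
  run J2 (all its waits — L8 — are resolved); releases L5
  J1: no waits; runs immediately, freeing L19
  run J9 (all its waits — L5 and L17 — are resolved); releases L2
  J5: no waits; runs immediately, freeing L11


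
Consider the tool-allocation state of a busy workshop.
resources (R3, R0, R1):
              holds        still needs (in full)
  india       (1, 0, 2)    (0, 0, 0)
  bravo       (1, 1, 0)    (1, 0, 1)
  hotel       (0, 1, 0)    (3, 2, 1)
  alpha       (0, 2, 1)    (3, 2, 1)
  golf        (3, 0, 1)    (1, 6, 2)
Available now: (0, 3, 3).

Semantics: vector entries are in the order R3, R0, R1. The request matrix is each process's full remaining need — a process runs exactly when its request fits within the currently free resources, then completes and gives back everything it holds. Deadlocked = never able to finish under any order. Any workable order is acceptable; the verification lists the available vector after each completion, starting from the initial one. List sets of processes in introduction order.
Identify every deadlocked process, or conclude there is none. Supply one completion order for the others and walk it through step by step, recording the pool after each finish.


Deadlocked: hotel, alpha and golf.
Key observation: after india, bravo the pool peaks at (2, 4, 5), and each blocked process is short somewhere: hotel on R3; alpha on R3; golf on R0.
A valid finishing order for the others: india, bravo. Verifying each step:
  pool = (0, 3, 3)
  run india (needs (0, 0, 0), free (0, 3, 3)); after release of (1, 0, 2) the pool is (1, 3, 5)
  run bravo (needs (1, 0, 1), free (1, 3, 5)); after release of (1, 1, 0) the pool is (2, 4, 5)
The stuck group stays short no matter what:
  hotel cannot run: need (3, 2, 1) vs free (2, 4, 5) (insufficient R3)
  alpha cannot run: need (3, 2, 1) vs free (2, 4, 5) (insufficient R3)
  golf cannot run: need (1, 6, 2) vs free (2, 4, 5) (insufficient R0)


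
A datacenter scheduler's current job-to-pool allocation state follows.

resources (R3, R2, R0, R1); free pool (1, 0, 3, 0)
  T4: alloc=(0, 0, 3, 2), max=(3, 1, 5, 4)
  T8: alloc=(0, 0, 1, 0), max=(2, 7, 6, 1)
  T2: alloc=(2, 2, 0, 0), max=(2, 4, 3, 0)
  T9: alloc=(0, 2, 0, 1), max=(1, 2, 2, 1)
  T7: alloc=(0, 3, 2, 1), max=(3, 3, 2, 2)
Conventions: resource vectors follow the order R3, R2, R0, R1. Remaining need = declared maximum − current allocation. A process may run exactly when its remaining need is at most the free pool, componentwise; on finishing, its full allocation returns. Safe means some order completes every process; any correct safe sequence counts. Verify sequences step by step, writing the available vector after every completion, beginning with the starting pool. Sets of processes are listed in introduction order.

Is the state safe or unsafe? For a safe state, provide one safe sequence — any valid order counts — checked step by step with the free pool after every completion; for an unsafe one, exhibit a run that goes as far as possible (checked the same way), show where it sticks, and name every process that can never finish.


SAFE, for example via the order T9, T2, T7, T4, T8.
Key observation: T9 is the earliest step where a requested resource binds exactly: need (1, 0, 2, 0), pool (1, 0, 3, 0) at its turn.
Check, step by step:
  pool = (1, 0, 3, 0)
  run T9 (needs (1, 0, 2, 0), free (1, 0, 3, 0)); after release of (0, 2, 0, 1) the pool is (1, 2, 3, 1)
  run T2 (needs (0, 2, 3, 0), free (1, 2, 3, 1)); after release of (2, 2, 0, 0) the pool is (3, 4, 3, 1)
  run T7 (needs (3, 0, 0, 1), free (3, 4, 3, 1)); after release of (0, 3, 2, 1) the pool is (3, 7, 5, 2)
  run T4 (needs (3, 1, 2, 2), free (3, 7, 5, 2)); after release of (0, 0, 3, 2) the pool is (3, 7, 8, 4)
  run T8 (needs (2, 7, 5, 1), free (3, 7, 8, 4)); after release of (0, 0, 1, 0) the pool is (3, 7, 9, 4)


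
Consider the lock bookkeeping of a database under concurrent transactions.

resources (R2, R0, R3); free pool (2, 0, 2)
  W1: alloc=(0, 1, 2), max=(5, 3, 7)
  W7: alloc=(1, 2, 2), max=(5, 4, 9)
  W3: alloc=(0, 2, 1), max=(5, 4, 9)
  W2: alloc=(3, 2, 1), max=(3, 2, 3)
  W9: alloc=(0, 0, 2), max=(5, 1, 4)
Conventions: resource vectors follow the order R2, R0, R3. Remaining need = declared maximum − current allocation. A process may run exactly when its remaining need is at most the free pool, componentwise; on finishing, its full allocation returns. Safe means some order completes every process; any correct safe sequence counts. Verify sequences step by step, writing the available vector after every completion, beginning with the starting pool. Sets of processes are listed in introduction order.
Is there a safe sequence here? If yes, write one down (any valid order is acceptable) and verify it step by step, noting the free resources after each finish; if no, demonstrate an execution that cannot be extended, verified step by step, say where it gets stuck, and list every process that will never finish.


SAFE — a valid safe sequence is W2, W9, W1, W7, W3.
Key observation: W2 marks the first exact bind of the order: its need (0, 0, 2) fits the free (2, 0, 2) with zero slack on a requested resource.
Verifying each step:
  pool = (2, 0, 2)
  run W2 (needs (0, 0, 2), free (2, 0, 2)); after release of (3, 2, 1) the pool is (5, 2, 3)
  run W9 (needs (5, 1, 2), free (5, 2, 3)); after release of (0, 0, 2) the pool is (5, 2, 5)
  run W1 (needs (5, 2, 5), free (5, 2, 5)); after release of (0, 1, 2) the pool is (5, 3, 7)
  run W7 (needs (4, 2, 7), free (5, 3, 7)); after release of (1, 2, 2) the pool is (6, 5, 9)
  run W3 (needs (5, 2, 8), free (6, 5, 9)); after release of (0, 2, 1) the pool is (6, 7, 10)


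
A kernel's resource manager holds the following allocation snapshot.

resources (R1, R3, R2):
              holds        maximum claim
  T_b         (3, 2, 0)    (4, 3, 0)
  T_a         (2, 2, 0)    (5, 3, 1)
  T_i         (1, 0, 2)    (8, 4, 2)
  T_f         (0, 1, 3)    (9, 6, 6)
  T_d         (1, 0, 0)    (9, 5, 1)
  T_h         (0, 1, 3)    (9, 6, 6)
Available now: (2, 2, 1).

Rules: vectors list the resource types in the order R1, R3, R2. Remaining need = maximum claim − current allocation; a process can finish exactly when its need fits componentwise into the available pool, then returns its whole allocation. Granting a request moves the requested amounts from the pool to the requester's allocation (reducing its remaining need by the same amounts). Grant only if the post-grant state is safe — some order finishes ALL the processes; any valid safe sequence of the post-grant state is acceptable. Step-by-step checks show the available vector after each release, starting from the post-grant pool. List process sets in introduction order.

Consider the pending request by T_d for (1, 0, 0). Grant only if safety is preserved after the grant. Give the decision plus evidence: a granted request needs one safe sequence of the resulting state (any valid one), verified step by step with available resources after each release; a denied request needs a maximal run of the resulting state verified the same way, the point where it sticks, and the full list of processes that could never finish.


DENY. Granting would leave the state unsafe.
Key observation: T_b, T_a can finish, but then (6, 6, 1) is all there is, and the blocked group's R1 demands exceed it.
After a pretend grant, a maximal execution: T_b, T_a — then nothing else fits. Check, step by step:
  pool = (1, 2, 1)
  run T_b (needs (1, 1, 0), free (1, 2, 1)); after release of (3, 2, 0) the pool is (4, 4, 1)
  run T_a (needs (3, 1, 1), free (4, 4, 1)); after release of (2, 2, 0) the pool is (6, 6, 1)
  T_i cannot run: need (7, 4, 0) vs free (6, 6, 1) (insufficient R1)
  T_f cannot run: need (9, 5, 3) vs free (6, 6, 1) (insufficient R1 and R2)
  T_d cannot run: need (7, 5, 1) vs free (6, 6, 1) (insufficient R1)
  T_h cannot run: need (9, 5, 3) vs free (6, 6, 1) (insufficient R1 and R2)
Had the request been granted, T_i, T_f, T_d and T_h could never finish.


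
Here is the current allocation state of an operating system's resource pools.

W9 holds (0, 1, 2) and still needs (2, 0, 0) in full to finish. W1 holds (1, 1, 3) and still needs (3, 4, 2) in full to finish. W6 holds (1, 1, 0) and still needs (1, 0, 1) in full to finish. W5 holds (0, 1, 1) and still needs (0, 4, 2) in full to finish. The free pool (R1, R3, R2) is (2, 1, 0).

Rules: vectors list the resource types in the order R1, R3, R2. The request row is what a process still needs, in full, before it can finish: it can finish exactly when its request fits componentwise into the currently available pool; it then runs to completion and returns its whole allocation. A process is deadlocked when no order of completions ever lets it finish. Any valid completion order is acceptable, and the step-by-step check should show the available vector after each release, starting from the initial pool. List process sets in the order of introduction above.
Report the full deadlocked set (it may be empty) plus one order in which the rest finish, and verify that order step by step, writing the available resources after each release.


Deadlocked: W1 and W5.
Key observation: the wall is R3: completing W9, W6 brings the pool only to (3, 3, 2), and all the rest need more.
The rest can finish in the order W9, W6. Step-by-step check:
  pool = (2, 1, 0)
  W9 needs (2, 0, 0) <= (2, 1, 0) -> finishes; pool += (0, 1, 2) = (2, 2, 2)
  W6 needs (1, 0, 1) <= (2, 2, 2) -> finishes; pool += (1, 1, 0) = (3, 3, 2)
None of the blocked processes ever fits:
  W1 cannot run: need (3, 4, 2) vs free (3, 3, 2) (insufficient R3)
  W5 cannot run: need (0, 4, 2) vs free (3, 3, 2) (insufficient R3)


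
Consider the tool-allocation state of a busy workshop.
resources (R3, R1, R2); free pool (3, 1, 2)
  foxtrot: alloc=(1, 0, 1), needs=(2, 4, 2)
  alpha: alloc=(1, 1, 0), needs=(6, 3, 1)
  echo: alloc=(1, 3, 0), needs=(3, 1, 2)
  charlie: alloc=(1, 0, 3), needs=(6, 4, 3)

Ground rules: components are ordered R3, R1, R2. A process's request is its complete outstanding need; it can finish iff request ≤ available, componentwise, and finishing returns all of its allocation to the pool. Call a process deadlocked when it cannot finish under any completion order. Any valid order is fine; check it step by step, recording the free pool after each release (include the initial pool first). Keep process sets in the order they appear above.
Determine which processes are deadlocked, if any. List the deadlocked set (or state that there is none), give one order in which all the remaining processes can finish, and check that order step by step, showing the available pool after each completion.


The deadlocked set is alpha and charlie.
Key observation: the pool after echo, foxtrot is (5, 4, 3); every surviving request exceeds it in R3, so progress ends there.
The rest can finish in the order echo, foxtrot. Check, step by step:
  pool = (3, 1, 2)
  echo needs (3, 1, 2) <= (3, 1, 2) -> finishes; pool += (1, 3, 0) = (4, 4, 2)
  foxtrot needs (2, 4, 2) <= (4, 4, 2) -> finishes; pool += (1, 0, 1) = (5, 4, 3)
None of the blocked processes ever fits:
  alpha still needs (6, 3, 1) but only (5, 4, 3) is free — short on R3
  charlie still needs (6, 4, 3) but only (5, 4, 3) is free — short on R3


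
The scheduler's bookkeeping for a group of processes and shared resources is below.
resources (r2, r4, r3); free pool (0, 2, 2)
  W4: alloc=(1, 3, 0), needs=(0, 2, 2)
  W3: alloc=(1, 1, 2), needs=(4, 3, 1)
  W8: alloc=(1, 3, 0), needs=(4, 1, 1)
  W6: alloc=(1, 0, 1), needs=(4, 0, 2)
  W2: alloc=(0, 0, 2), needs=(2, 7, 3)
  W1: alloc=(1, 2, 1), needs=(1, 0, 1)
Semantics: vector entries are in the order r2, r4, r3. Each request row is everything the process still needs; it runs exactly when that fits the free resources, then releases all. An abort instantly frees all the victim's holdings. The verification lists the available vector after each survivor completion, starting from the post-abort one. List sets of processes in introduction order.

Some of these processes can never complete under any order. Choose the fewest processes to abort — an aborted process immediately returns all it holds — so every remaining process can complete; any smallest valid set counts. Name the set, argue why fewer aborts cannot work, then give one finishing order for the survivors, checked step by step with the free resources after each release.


Abort W8 and W6.
Key observation: the deadlocked W3 becomes finishable only because W8 and W6 released (2, 3, 1); it completes at step 4 below.
Minimality, checking each single-abort alternative: W4 alone leaves W3 blocked (short on r2); W3 alone leaves W8 blocked (short on r2); W8 alone leaves W3 blocked (short on r2); W6 alone leaves W3 blocked (short on r2); W2 alone leaves W3 blocked (short on r2); W1 alone leaves W3 blocked (short on r2).
The survivors complete as W1, W4, W2, W3. Verifying each step (starting from the post-abort pool):
  pool = (2, 5, 3)
  W1: need (1, 0, 1) fits (2, 5, 3); releases (1, 2, 1), pool now (3, 7, 4)
  W4: need (0, 2, 2) fits (3, 7, 4); releases (1, 3, 0), pool now (4, 10, 4)
  W2: need (2, 7, 3) fits (4, 10, 4); releases (0, 0, 2), pool now (4, 10, 6)
  W3: need (4, 3, 1) fits (4, 10, 6); releases (1, 1, 2), pool now (5, 11, 8)


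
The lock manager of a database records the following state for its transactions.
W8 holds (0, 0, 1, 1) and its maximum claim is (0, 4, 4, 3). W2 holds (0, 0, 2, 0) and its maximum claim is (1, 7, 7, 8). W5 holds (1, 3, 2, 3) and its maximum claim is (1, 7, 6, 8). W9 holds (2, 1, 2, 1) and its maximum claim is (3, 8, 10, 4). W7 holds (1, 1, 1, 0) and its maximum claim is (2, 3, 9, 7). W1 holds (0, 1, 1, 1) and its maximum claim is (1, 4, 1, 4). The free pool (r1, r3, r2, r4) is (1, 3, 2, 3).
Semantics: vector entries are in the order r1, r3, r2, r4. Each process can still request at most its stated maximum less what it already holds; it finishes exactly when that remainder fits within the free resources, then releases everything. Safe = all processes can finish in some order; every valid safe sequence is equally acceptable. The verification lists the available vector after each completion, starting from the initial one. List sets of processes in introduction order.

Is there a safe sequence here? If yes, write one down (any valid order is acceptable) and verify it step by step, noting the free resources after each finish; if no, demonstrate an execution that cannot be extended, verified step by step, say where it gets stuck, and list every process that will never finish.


SAFE. One safe sequence: W1, W8, W5, W2, W9, W7.
Key observation: W1 is the earliest step where a requested resource binds exactly: need (1, 3, 0, 3), pool (1, 3, 2, 3) at its turn.
Verifying each step:
  pool = (1, 3, 2, 3)
  run W1 (needs (1, 3, 0, 3), free (1, 3, 2, 3)); after release of (0, 1, 1, 1) the pool is (1, 4, 3, 4)
  run W8 (needs (0, 4, 3, 2), free (1, 4, 3, 4)); after release of (0, 0, 1, 1) the pool is (1, 4, 4, 5)
  run W5 (needs (0, 4, 4, 5), free (1, 4, 4, 5)); after release of (1, 3, 2, 3) the pool is (2, 7, 6, 8)
  run W2 (needs (1, 7, 5, 8), free (2, 7, 6, 8)); after release of (0, 0, 2, 0) the pool is (2, 7, 8, 8)
  run W9 (needs (1, 7, 8, 3), free (2, 7, 8, 8)); after release of (2, 1, 2, 1) the pool is (4, 8, 10, 9)
  run W7 (needs (1, 2, 8, 7), free (4, 8, 10, 9)); after release of (1, 1, 1, 0) the pool is (5, 9, 11, 9)


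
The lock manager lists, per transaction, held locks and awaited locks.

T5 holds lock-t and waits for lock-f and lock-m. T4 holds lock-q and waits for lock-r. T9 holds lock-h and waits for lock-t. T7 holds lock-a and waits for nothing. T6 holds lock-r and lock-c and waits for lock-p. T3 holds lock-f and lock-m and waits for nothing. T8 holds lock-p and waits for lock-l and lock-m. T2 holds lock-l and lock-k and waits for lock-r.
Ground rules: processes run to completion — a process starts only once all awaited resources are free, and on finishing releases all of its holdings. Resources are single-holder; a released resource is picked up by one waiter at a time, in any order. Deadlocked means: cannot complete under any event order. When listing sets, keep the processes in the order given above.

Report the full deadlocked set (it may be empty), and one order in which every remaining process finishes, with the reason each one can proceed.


Deadlocked set: T4, T6, T8 and T2.
Key observation: the cycle T6 -> T8 -> T2 -> T6 can never break — each member waits on the next; T4 waits into the deadlock from upstream.
One completion order for the rest: T7, T3, T5, T9.
Step-by-step check:
  run T7 (it waits on nothing); releases lock-a
  run T3 (it waits on nothing); releases lock-f and lock-m
  T5 waits on lock-f and lock-m — all released -> runs and releases lock-t
  T9 waits on lock-t — all released -> runs and releases lock-h


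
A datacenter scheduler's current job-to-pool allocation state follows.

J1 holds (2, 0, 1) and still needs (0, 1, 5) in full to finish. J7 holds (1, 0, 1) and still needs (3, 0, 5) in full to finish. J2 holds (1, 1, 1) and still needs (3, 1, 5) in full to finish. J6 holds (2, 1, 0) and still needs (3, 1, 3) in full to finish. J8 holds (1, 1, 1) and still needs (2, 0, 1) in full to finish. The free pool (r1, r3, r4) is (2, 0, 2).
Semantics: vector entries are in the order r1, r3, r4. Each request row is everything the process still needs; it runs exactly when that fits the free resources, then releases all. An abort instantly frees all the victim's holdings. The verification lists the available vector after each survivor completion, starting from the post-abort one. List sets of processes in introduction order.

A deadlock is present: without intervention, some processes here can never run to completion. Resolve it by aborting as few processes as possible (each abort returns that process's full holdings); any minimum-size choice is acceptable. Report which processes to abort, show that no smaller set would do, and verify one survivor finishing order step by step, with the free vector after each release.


Minimum abort set: J7 and J2.
Key observation: J1 could never have finished before the abort; with (2, 1, 2) returned by J7 and J2, it fits at step 2.
Minimality, checking each single-abort alternative: J1 alone leaves J7 blocked (short on r4); J7 alone leaves J1 blocked (short on r4); J2 alone leaves J1 blocked (short on r4); J6 alone leaves J1 blocked (short on r4); J8 alone leaves J1 blocked (short on r4).
The survivors complete as J8, J1, J6. Verifying each step (starting from the post-abort pool):
  pool = (4, 1, 4)
  J8: need (2, 0, 1) fits (4, 1, 4); releases (1, 1, 1), pool now (5, 2, 5)
  J1: need (0, 1, 5) fits (5, 2, 5); releases (2, 0, 1), pool now (7, 2, 6)
  J6: need (3, 1, 3) fits (7, 2, 6); releases (2, 1, 0), pool now (9, 3, 6)


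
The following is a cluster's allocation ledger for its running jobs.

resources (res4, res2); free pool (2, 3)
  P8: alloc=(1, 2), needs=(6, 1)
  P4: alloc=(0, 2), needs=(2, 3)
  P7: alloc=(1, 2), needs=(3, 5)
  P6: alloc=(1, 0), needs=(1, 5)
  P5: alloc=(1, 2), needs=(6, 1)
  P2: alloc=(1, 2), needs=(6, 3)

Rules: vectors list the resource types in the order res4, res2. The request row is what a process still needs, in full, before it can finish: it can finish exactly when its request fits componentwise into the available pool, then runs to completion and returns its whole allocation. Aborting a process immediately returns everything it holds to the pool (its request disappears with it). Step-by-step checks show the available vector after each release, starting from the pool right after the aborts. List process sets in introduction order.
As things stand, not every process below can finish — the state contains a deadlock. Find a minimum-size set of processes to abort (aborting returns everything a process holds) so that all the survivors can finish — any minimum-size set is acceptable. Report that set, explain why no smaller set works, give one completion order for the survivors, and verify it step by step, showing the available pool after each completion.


Abort P8 and P5.
Key observation: no ordering could ever have run P2 before the abort of P8 and P5; with (2, 4) back in the pool it fits at step 4.
Why nothing smaller works — every single abort fails: P8 alone leaves P5 blocked (short on res4); P4 alone leaves P8 blocked (short on res4); P7 alone leaves P8 blocked (short on res4); P6 alone leaves P8 blocked (short on res4); P5 alone leaves P8 blocked (short on res4); P2 alone leaves P8 blocked (short on res4).
Survivors finish in the order: P6, P4, P7, P2. Verifying each step (pool after the aborts first):
  pool = (4, 7)
  P6: need (1, 5) fits (4, 7); releases (1, 0), pool now (5, 7)
  P4: need (2, 3) fits (5, 7); releases (0, 2), pool now (5, 9)
  P7: need (3, 5) fits (5, 9); releases (1, 2), pool now (6, 11)
  P2: need (6, 3) fits (6, 11); releases (1, 2), pool now (7, 13)


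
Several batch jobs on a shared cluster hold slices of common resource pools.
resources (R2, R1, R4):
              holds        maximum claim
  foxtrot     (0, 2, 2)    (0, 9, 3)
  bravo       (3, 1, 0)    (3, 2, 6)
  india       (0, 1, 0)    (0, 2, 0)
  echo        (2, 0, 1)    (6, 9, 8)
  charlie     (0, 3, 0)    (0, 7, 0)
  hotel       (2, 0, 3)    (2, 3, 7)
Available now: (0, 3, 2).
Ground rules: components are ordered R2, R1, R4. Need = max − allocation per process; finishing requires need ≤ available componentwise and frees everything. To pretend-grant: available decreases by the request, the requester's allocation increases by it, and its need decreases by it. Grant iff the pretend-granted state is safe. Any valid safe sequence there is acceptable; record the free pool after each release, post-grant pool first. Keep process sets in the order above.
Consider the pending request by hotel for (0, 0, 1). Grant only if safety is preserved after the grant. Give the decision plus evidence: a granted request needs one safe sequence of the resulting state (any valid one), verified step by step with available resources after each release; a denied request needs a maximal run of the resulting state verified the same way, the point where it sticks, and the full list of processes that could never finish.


GRANT: granting preserves safety; a valid post-grant sequence is india, charlie, foxtrot, hotel, bravo, echo.
Key observation: the transfer keeps a workable pool ((0, 3, 1)); india starts the safe sequence.
Check on the post-grant state, step by step:
  pool = (0, 3, 1)
  india needs (0, 1, 0) <= (0, 3, 1) -> finishes; pool += (0, 1, 0) = (0, 4, 1)
  charlie needs (0, 4, 0) <= (0, 4, 1) -> finishes; pool += (0, 3, 0) = (0, 7, 1)
  foxtrot needs (0, 7, 1) <= (0, 7, 1) -> finishes; pool += (0, 2, 2) = (0, 9, 3)
  hotel needs (0, 3, 3) <= (0, 9, 3) -> finishes; pool += (2, 0, 4) = (2, 9, 7)
  bravo needs (0, 1, 6) <= (2, 9, 7) -> finishes; pool += (3, 1, 0) = (5, 10, 7)
  echo needs (4, 9, 7) <= (5, 10, 7) -> finishes; pool += (2, 0, 1) = (7, 10, 8)


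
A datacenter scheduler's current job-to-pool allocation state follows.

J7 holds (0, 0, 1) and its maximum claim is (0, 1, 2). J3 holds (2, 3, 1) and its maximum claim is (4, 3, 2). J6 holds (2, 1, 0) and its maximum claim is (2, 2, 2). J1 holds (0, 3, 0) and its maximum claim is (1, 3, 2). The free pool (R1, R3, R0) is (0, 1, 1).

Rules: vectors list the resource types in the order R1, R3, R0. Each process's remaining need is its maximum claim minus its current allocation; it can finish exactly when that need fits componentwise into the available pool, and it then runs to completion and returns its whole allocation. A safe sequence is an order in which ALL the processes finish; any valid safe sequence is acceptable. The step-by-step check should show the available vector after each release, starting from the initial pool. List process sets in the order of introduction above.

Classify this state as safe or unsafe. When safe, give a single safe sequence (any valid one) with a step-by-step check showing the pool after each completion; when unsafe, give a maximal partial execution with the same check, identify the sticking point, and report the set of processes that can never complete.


SAFE — a valid safe sequence is J7, J6, J1, J3.
Key observation: at J7 the run first touches a limit — (0, 1, 1) against (0, 1, 1), exact on a resource it actually requests.
Check, step by step:
  pool = (0, 1, 1)
  J7 needs (0, 1, 1) <= (0, 1, 1) -> finishes; pool += (0, 0, 1) = (0, 1, 2)
  J6 needs (0, 1, 2) <= (0, 1, 2) -> finishes; pool += (2, 1, 0) = (2, 2, 2)
  J1 needs (1, 0, 2) <= (2, 2, 2) -> finishes; pool += (0, 3, 0) = (2, 5, 2)
  J3 needs (2, 0, 1) <= (2, 5, 2) -> finishes; pool += (2, 3, 1) = (4, 8, 3)


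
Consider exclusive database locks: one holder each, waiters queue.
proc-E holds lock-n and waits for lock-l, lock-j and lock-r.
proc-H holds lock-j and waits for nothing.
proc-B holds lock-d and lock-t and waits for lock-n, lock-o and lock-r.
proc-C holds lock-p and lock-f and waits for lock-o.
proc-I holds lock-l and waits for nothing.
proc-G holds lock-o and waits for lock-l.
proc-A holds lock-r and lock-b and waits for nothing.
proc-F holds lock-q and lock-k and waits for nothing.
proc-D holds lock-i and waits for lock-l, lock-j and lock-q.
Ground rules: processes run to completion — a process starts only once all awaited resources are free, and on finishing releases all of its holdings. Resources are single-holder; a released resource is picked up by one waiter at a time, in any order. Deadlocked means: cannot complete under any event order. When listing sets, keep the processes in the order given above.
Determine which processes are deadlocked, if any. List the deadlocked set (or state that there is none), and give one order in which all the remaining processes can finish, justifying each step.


Nothing here is deadlocked.
Key observation: there is no circular wait here — follow any chain and it reaches a process that is free to run now.
One completion order for the rest: proc-I, proc-A, proc-G, proc-H, proc-E, proc-F, proc-B, proc-D, proc-C.
Walking it through:
  proc-I: no waits; runs immediately, freeing lock-l
  proc-A: no waits; runs immediately, freeing lock-r and lock-b
  proc-G: everything it awaited (lock-l) is free; runs, freeing lock-o
  proc-H: no waits; runs immediately, freeing lock-j
  proc-E: everything it awaited (lock-l, lock-j and lock-r) is free; runs, freeing lock-n
  proc-F: no waits; runs immediately, freeing lock-q and lock-k
  proc-B: everything it awaited (lock-n, lock-o and lock-r) is free; runs, freeing lock-d and lock-t
  proc-D: everything it awaited (lock-l, lock-j and lock-q) is free; runs, freeing lock-i
  proc-C: everything it awaited (lock-o) is free; runs, freeing lock-p and lock-f


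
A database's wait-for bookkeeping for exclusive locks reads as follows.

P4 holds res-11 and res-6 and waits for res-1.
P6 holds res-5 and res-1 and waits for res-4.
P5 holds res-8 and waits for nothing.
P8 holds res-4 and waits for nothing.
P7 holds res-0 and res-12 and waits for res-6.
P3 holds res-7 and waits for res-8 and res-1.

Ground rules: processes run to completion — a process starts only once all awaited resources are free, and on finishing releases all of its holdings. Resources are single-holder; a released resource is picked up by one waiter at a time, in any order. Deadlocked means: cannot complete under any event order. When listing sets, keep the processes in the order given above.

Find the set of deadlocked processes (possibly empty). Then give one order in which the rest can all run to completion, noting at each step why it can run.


No process is deadlocked.
Key observation: there is no circular wait here — follow any chain and it reaches a process that is free to run now.
A valid finishing order for the others: P8, P6, P4, P7, P5, P3.
Step-by-step check:
  P8: no waits; runs immediately, freeing res-4
  run P6 (all its waits — res-4 — are resolved); releases res-5 and res-1
  run P4 (all its waits — res-1 — are resolved); releases res-11 and res-6
  run P7 (all its waits — res-6 — are resolved); releases res-0 and res-12
  P5: no waits; runs immediately, freeing res-8
  run P3 (all its waits — res-8 and res-1 — are resolved); releases res-7


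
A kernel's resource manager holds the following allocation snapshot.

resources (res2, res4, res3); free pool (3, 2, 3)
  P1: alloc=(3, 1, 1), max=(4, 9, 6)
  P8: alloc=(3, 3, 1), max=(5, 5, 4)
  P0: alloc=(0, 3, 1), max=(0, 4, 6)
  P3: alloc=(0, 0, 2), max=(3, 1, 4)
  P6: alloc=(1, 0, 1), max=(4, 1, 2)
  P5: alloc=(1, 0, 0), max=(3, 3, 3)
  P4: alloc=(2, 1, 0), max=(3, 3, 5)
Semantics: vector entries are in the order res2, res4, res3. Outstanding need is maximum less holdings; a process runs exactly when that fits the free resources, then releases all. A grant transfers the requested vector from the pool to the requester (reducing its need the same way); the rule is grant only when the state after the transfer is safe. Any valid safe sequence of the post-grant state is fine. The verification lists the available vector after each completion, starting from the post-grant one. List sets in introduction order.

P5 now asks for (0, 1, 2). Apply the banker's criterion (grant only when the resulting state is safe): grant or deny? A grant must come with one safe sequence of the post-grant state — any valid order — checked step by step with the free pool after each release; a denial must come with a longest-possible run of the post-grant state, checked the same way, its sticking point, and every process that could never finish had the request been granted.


DENY: after the grant no complete ordering would exist.
Key observation: after P6, P3 the pool peaks at (4, 1, 4), and each blocked process is short somewhere: P1 on res4, res3; P8 on res4; P0 on res3; P5 on res4; P4 on res4, res3.
Pretend the grant happened; the run P6, P3 goes as far as possible. Step-by-step check:
  pool = (3, 1, 1)
  P6: need (3, 1, 1) fits (3, 1, 1); releases (1, 0, 1), pool now (4, 1, 2)
  P3: need (3, 1, 2) fits (4, 1, 2); releases (0, 0, 2), pool now (4, 1, 4)
  P1 still needs (1, 8, 5) but only (4, 1, 4) is free — short on res4 and res3
  P8 still needs (2, 2, 3) but only (4, 1, 4) is free — short on res4
  P0 still needs (0, 1, 5) but only (4, 1, 4) is free — short on res3
  P5 still needs (2, 2, 1) but only (4, 1, 4) is free — short on res4
  P4 still needs (1, 2, 5) but only (4, 1, 4) is free — short on res4 and res3
Had the request been granted, P1, P8, P0, P5 and P4 could never finish.


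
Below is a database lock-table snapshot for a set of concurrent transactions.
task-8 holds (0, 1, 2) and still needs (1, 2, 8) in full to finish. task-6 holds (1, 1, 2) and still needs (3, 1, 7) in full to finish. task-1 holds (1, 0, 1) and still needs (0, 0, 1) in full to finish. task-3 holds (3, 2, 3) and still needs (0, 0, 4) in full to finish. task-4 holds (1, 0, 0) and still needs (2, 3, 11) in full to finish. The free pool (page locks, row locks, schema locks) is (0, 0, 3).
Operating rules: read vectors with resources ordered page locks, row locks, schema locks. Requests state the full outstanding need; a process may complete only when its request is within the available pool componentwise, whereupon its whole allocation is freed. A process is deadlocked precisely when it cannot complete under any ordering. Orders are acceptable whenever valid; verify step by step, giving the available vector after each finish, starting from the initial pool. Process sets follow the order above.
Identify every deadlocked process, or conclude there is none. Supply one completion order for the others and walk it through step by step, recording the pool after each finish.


The deadlocked set is empty.
Key observation: no deadlock: task-1 fits now, and the freed resources carry the rest through.
A valid finishing order for the others: task-1, task-3, task-6, task-8, task-4. Verifying each step:
  pool = (0, 0, 3)
  run task-1 (needs (0, 0, 1), free (0, 0, 3)); after release of (1, 0, 1) the pool is (1, 0, 4)
  run task-3 (needs (0, 0, 4), free (1, 0, 4)); after release of (3, 2, 3) the pool is (4, 2, 7)
  run task-6 (needs (3, 1, 7), free (4, 2, 7)); after release of (1, 1, 2) the pool is (5, 3, 9)
  run task-8 (needs (1, 2, 8), free (5, 3, 9)); after release of (0, 1, 2) the pool is (5, 4, 11)
  run task-4 (needs (2, 3, 11), free (5, 4, 11)); after release of (1, 0, 0) the pool is (6, 4, 11)


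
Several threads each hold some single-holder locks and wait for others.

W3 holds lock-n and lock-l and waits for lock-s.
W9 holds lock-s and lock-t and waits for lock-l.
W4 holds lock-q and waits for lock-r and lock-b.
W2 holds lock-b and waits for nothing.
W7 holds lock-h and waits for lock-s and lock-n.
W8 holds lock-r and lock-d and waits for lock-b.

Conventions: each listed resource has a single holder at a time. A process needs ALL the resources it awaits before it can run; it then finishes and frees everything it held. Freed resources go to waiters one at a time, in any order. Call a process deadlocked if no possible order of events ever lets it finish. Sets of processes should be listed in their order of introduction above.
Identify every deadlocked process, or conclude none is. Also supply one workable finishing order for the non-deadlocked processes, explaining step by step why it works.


Deadlocked: W3, W9 and W7.
Key observation: the knot is the closed ring of waits W3 -> W9 -> W3; W7 waits into the deadlock from upstream.
The rest can finish in the order W2, W8, W4.
Check, step by step:
  run W2 (it waits on nothing); releases lock-b
  W8: everything it awaited (lock-b) is free; runs, freeing lock-r and lock-d
  W4: everything it awaited (lock-r and lock-b) is free; runs, freeing lock-q


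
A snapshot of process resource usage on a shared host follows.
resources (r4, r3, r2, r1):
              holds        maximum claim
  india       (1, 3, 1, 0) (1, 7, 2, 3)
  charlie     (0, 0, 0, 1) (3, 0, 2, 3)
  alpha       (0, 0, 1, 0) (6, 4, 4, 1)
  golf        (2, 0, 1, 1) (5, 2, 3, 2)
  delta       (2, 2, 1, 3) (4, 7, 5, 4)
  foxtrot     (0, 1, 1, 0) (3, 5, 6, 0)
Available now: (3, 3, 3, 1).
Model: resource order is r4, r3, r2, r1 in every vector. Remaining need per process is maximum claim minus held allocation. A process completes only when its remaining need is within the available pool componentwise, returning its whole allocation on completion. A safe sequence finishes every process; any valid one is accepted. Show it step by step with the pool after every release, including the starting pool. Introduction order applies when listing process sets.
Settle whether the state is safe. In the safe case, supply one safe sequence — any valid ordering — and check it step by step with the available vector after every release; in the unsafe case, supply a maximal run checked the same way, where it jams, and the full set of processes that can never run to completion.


UNSAFE — no complete ordering exists.
Key observation: even finishing golf, charlie leaves just (5, 3, 4, 3) free — too little r3 for any of the remaining processes.
A maximal execution: golf, charlie — then nothing else fits. Walking it through:
  pool = (3, 3, 3, 1)
  golf: need (3, 2, 2, 1) fits (3, 3, 3, 1); releases (2, 0, 1, 1), pool now (5, 3, 4, 2)
  charlie: need (3, 0, 2, 2) fits (5, 3, 4, 2); releases (0, 0, 0, 1), pool now (5, 3, 4, 3)
  blocked: india wants (0, 4, 1, 3), pool (5, 3, 4, 3) — not enough r3
  blocked: alpha wants (6, 4, 3, 1), pool (5, 3, 4, 3) — not enough r4 and r3
  blocked: delta wants (2, 5, 4, 1), pool (5, 3, 4, 3) — not enough r3
  blocked: foxtrot wants (3, 4, 5, 0), pool (5, 3, 4, 3) — not enough r3 and r2
Processes that can never finish: india, alpha, delta and foxtrot.
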